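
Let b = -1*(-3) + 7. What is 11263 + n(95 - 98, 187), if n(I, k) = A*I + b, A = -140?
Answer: 11693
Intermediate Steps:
b = 10 (b = 3 + 7 = 10)
n(I, k) = 10 - 140*I (n(I, k) = -140*I + 10 = 10 - 140*I)
11263 + n(95 - 98, 187) = 11263 + (10 - 140*(95 - 98)) = 11263 + (10 - 140*(-3)) = 11263 + (10 + 420) = 11263 + 430 = 11693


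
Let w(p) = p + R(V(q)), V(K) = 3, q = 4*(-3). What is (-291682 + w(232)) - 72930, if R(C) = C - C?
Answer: -364380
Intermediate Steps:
q = -12
R(C) = 0
w(p) = p (w(p) = p + 0 = p)
(-291682 + w(232)) - 72930 = (-291682 + 232) - 72930 = -291450 - 72930 = -364380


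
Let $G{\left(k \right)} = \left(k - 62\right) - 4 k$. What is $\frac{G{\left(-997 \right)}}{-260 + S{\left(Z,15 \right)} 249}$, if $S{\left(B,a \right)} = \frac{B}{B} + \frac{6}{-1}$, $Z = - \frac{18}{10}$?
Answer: $- \frac{2929}{1505} \approx -1.9462$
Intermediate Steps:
$Z = - \frac{9}{5}$ ($Z = \left(-18\right) \frac{1}{10} = - \frac{9}{5} \approx -1.8$)
$S{\left(B,a \right)} = -5$ ($S{\left(B,a \right)} = 1 + 6 \left(-1\right) = 1 - 6 = -5$)
$G{\left(k \right)} = -62 - 3 k$ ($G{\left(k \right)} = \left(-62 + k\right) - 4 k = -62 - 3 k$)
$\frac{G{\left(-997 \right)}}{-260 + S{\left(Z,15 \right)} 249} = \frac{-62 - -2991}{-260 - 1245} = \frac{-62 + 2991}{-260 - 1245} = \frac{2929}{-1505} = 2929 \left(- \frac{1}{1505}\right) = - \frac{2929}{1505}$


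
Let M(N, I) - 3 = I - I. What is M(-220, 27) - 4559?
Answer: -4556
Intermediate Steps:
M(N, I) = 3 (M(N, I) = 3 + (I - I) = 3 + 0 = 3)
M(-220, 27) - 4559 = 3 - 4559 = -4556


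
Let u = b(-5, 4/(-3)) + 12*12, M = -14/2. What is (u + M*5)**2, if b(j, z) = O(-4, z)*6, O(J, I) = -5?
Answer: 6241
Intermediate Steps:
b(j, z) = -30 (b(j, z) = -5*6 = -30)
M = -7 (M = -14*1/2 = -7)
u = 114 (u = -30 + 12*12 = -30 + 144 = 114)
(u + M*5)**2 = (114 - 7*5)**2 = (114 - 35)**2 = 79**2 = 6241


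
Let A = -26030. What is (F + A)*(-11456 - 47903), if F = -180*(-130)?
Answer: 156114170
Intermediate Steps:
F = 23400
(F + A)*(-11456 - 47903) = (23400 - 26030)*(-11456 - 47903) = -2630*(-59359) = 156114170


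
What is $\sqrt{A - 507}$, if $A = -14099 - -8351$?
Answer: $3 i \sqrt{695} \approx 79.089 i$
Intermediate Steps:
$A = -5748$ ($A = -14099 + 8351 = -5748$)
$\sqrt{A - 507} = \sqrt{-5748 - 507} = \sqrt{-6255} = 3 i \sqrt{695}$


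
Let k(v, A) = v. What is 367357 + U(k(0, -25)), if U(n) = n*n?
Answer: 367357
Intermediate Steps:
U(n) = n²
367357 + U(k(0, -25)) = 367357 + 0² = 367357 + 0 = 367357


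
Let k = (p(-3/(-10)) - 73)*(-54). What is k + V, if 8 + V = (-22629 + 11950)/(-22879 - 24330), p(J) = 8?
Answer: 165336597/47209 ≈ 3502.2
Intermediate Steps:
V = -366993/47209 (V = -8 + (-22629 + 11950)/(-22879 - 24330) = -8 - 10679/(-47209) = -8 - 10679*(-1/47209) = -8 + 10679/47209 = -366993/47209 ≈ -7.7738)
k = 3510 (k = (8 - 73)*(-54) = -65*(-54) = 3510)
k + V = 3510 - 366993/47209 = 165336597/47209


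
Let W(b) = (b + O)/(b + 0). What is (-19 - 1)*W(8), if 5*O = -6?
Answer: -17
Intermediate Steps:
O = -6/5 (O = (⅕)*(-6) = -6/5 ≈ -1.2000)
W(b) = (-6/5 + b)/b (W(b) = (b - 6/5)/(b + 0) = (-6/5 + b)/b)
(-19 - 1)*W(8) = (-19 - 1)*((-6/5 + 8)/8) = -5*34/(2*5) = -20*17/20 = -17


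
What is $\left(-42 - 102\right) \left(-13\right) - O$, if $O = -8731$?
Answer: $10603$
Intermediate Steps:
$\left(-42 - 102\right) \left(-13\right) - O = \left(-42 - 102\right) \left(-13\right) - -8731 = \left(-144\right) \left(-13\right) + 8731 = 1872 + 8731 = 10603$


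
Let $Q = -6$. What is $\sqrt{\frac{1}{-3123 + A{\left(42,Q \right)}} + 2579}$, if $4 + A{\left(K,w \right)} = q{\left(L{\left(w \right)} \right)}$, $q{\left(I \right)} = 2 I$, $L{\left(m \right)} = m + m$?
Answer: $\frac{2 \sqrt{6401593657}}{3151} \approx 50.784$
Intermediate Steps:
$L{\left(m \right)} = 2 m$
$A{\left(K,w \right)} = -4 + 4 w$ ($A{\left(K,w \right)} = -4 + 2 \cdot 2 w = -4 + 4 w$)
$\sqrt{\frac{1}{-3123 + A{\left(42,Q \right)}} + 2579} = \sqrt{\frac{1}{-3123 + \left(-4 + 4 \left(-6\right)\right)} + 2579} = \sqrt{\frac{1}{-3123 - 28} + 2579} = \sqrt{\frac{1}{-3151} + 2579} = \sqrt{- \frac{1}{3151} + 2579} = \sqrt{\frac{8126428}{3151}} = \frac{2 \sqrt{6401593657}}{3151}$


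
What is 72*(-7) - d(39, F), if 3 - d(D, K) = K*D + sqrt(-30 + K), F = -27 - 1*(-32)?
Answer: -312 + 5*I ≈ -312.0 + 5.0*I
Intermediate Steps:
F = 5 (F = -27 + 32 = 5)
d(D, K) = 3 - sqrt(-30 + K) - D*K (d(D, K) = 3 - (K*D + sqrt(-30 + K)) = 3 - (D*K + sqrt(-30 + K)) = 3 - (sqrt(-30 + K) + D*K) = 3 + (-sqrt(-30 + K) - D*K) = 3 - sqrt(-30 + K) - D*K)
72*(-7) - d(39, F) = 72*(-7) - (3 - sqrt(-30 + 5) - 1*39*5) = -504 - (3 - sqrt(-25) - 195) = -504 - (3 - 5*I - 195) = -504 - (-192 - 5*I) = -504 + (192 + 5*I) = -312 + 5*I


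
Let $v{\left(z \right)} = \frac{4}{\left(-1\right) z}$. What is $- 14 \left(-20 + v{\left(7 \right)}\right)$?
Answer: $288$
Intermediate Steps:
$v{\left(z \right)} = - \frac{4}{z}$ ($v{\left(z \right)} = 4 \left(- \frac{1}{z}\right) = - \frac{4}{z}$)
$- 14 \left(-20 + v{\left(7 \right)}\right) = - 14 \left(-20 - \frac{4}{7}\right) = \left(-14\right) \left(- \frac{144}{7}\right) = 288$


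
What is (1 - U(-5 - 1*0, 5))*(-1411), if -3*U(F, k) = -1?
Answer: -2822/3 ≈ -940.67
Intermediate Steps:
U(F, k) = ⅓ (U(F, k) = -⅓*(-1) = ⅓)
(1 - U(-5 - 1*0, 5))*(-1411) = (1 - 1*⅓)*(-1411) = (1 - ⅓)*(-1411) = (⅔)*(-1411) = -2822/3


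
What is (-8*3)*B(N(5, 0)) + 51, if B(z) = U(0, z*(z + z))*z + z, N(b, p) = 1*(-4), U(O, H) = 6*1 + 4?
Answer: 1107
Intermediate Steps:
U(O, H) = 10 (U(O, H) = 6 + 4 = 10)
N(b, p) = -4
B(z) = 11*z (B(z) = 10*z + z = 11*z)
(-8*3)*B(N(5, 0)) + 51 = (-8*3)*(11*(-4)) + 51 = -24*(-44) + 51 = 1056 + 51 = 1107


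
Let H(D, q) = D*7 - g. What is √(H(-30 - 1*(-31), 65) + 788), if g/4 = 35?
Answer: √655 ≈ 25.593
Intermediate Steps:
g = 140 (g = 4*35 = 140)
H(D, q) = -140 + 7*D (H(D, q) = D*7 - 1*140 = 7*D - 140 = -140 + 7*D)
√(H(-30 - 1*(-31), 65) + 788) = √((-140 + 7*(-30 - 1*(-31))) + 788) = √((-140 + 7*(-30 + 31)) + 788) = √((-140 + 7*1) + 788) = √((-140 + 7) + 788) = √(-133 + 788) = √655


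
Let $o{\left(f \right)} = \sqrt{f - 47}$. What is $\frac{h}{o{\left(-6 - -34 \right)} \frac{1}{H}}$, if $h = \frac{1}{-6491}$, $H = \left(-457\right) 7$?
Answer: $- \frac{3199 i \sqrt{19}}{123329} \approx - 0.11306 i$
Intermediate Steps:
$H = -3199$
$o{\left(f \right)} = \sqrt{-47 + f}$
$h = - \frac{1}{6491} \approx -0.00015406$
$\frac{h}{o{\left(-6 - -34 \right)} \frac{1}{H}} = - \frac{1}{6491 \frac{\sqrt{-47 - -28}}{-3199}} = - \frac{1}{6491 \sqrt{-47 + \left(-6 + 34\right)} \left(- \frac{1}{3199}\right)} = - \frac{1}{6491 \sqrt{-47 + 28} \left(- \frac{1}{3199}\right)} = - \frac{1}{6491 \sqrt{-19} \left(- \frac{1}{3199}\right)} = - \frac{1}{6491 i \sqrt{19} \left(- \frac{1}{3199}\right)} = - \frac{1}{6491 \left(- \frac{i \sqrt{19}}{3199}\right)} = - \frac{\frac{3199}{19} i \sqrt{19}}{6491} = - \frac{3199 i \sqrt{19}}{123329}$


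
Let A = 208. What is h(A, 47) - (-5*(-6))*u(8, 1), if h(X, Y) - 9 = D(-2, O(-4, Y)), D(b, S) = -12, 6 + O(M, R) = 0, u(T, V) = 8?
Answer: -243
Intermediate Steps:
O(M, R) = -6 (O(M, R) = -6 + 0 = -6)
h(X, Y) = -3 (h(X, Y) = 9 - 12 = -3)
h(A, 47) - (-5*(-6))*u(8, 1) = -3 - (-5*(-6))*8 = -3 - 30*8 = -3 - 1*240 = -3 - 240 = -243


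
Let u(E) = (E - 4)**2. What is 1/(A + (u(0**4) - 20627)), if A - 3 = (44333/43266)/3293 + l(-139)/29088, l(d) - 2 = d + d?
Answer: -57559874952/1186194431254213 ≈ -4.8525e-5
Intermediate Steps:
u(E) = (-4 + E)**2
l(d) = 2 + 2*d (l(d) = 2 + (d + d) = 2 + 2*d)
A = 172151381459/57559874952 (A = 3 + ((44333/43266)/3293 + (2 + 2*(-139))/29088) = 3 + ((44333*(1/43266))*(1/3293) + (2 - 278)*(1/29088)) = 3 + ((44333/43266)*(1/3293) - 276*1/29088) = 3 + (44333/142474938 - 23/2424) = 3 - 528243397/57559874952 = 172151381459/57559874952 ≈ 2.9908)
1/(A + (u(0**4) - 20627)) = 1/(172151381459/57559874952 + ((-4 + 0**4)**2 - 20627)) = 1/(172151381459/57559874952 + ((-4 + 0)**2 - 20627)) = 1/(172151381459/57559874952 + ((-4)**2 - 20627)) = 1/(172151381459/57559874952 + (16 - 20627)) = 1/(172151381459/57559874952 - 20611) = 1/(-1186194431254213/57559874952) = -57559874952/1186194431254213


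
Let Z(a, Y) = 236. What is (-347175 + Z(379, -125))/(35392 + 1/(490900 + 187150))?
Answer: -235241988950/23997545601 ≈ -9.8027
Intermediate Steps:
(-347175 + Z(379, -125))/(35392 + 1/(490900 + 187150)) = (-347175 + 236)/(35392 + 1/(490900 + 187150)) = -346939/(35392 + 1/678050) = -346939/23997545601/678050 = -346939*678050/23997545601 = -235241988950/23997545601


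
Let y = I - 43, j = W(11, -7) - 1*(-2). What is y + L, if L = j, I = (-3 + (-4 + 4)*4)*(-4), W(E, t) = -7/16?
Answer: -471/16 ≈ -29.438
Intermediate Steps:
W(E, t) = -7/16 (W(E, t) = -7*1/16 = -7/16)
I = 12 (I = (-3 + 0*4)*(-4) = (-3 + 0)*(-4) = -3*(-4) = 12)
j = 25/16 (j = -7/16 - 1*(-2) = -7/16 + 2 = 25/16 ≈ 1.5625)
y = -31 (y = 12 - 43 = -31)
L = 25/16 ≈ 1.5625
y + L = -31 + 25/16 = -471/16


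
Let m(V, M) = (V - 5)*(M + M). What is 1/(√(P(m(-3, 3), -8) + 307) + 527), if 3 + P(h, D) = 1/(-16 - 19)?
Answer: 18445/9709876 - √372365/9709876 ≈ 0.0018368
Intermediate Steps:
m(V, M) = 2*M*(-5 + V) (m(V, M) = (-5 + V)*(2*M) = 2*M*(-5 + V))
P(h, D) = -106/35 (P(h, D) = -3 + 1/(-16 - 19) = -3 + 1/(-35) = -3 - 1/35 = -106/35)
1/(√(P(m(-3, 3), -8) + 307) + 527) = 1/(√(-106/35 + 307) + 527) = 1/(√(10639/35) + 527) = 1/(√372365/35 + 527) = 1/(527 + √372365/35)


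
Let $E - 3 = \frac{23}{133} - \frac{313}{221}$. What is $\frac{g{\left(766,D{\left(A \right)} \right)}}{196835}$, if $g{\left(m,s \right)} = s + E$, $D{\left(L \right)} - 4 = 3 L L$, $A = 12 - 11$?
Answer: $\frac{257384}{5785571155} \approx 4.4487 \cdot 10^{-5}$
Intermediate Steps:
$E = \frac{51633}{29393}$ ($E = 3 + \left(\frac{23}{133} - \frac{313}{221}\right) = 3 - \frac{36546}{29393} = \frac{51633}{29393} \approx 1.7566$)
$A = 1$ ($A = 12 - 11 = 1$)
$D{\left(L \right)} = 4 + 3 L^{2}$ ($D{\left(L \right)} = 4 + 3 L L = 4 + 3 L^{2}$)
$g{\left(m,s \right)} = \frac{51633}{29393} + s$ ($g{\left(m,s \right)} = s + \frac{51633}{29393} = \frac{51633}{29393} + s$)
$\frac{g{\left(766,D{\left(A \right)} \right)}}{196835} = \frac{\frac{51633}{29393} + \left(4 + 3 \cdot 1^{2}\right)}{196835} = \left(\frac{51633}{29393} + \left(4 + 3 \cdot 1\right)\right) \frac{1}{196835} = \left(\frac{51633}{29393} + \left(4 + 3\right)\right) \frac{1}{196835} = \left(\frac{51633}{29393} + 7\right) \frac{1}{196835} = \frac{257384}{29393} \cdot \frac{1}{196835} = \frac{257384}{5785571155}$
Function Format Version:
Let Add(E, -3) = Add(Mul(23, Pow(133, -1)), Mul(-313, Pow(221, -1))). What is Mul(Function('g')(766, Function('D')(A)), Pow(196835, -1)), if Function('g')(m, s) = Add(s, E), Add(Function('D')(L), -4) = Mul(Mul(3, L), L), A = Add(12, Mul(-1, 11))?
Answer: Rational(257384, 5785571155) ≈ 4.4487e-5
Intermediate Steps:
E = Rational(51633, 29393) (E = Add(3, Add(Mul(23, Pow(133, -1)), Mul(-313, Pow(221, -1)))) = Add(3, Add(Mul(23, Rational(1, 133)), Mul(-313, Rational(1, 221)))) = Add(3, Add(Rational(23, 133), Rational(-313, 221))) = Add(3, Rational(-36546, 29393)) = Rational(51633, 29393) ≈ 1.7566)
A = 1 (A = Add(12, -11) = 1)
Function('D')(L) = Add(4, Mul(3, Pow(L, 2))) (Function('D')(L) = Add(4, Mul(Mul(3, L), L)) = Add(4, Mul(3, Pow(L, 2))))
Function('g')(m, s) = Add(Rational(51633, 29393), s) (Function('g')(m, s) = Add(s, Rational(51633, 29393)) = Add(Rational(51633, 29393), s))
Mul(Function('g')(766, Function('D')(A)), Pow(196835, -1)) = Mul(Add(Rational(51633, 29393), Add(4, Mul(3, Pow(1, 2)))), Pow(196835, -1)) = Mul(Add(Rational(51633, 29393), Add(4, Mul(3, 1))), Rational(1, 196835)) = Mul(Add(Rational(51633, 29393), Add(4, 3)), Rational(1, 196835)) = Mul(Add(Rational(51633, 29393), 7), Rational(1, 196835)) = Mul(Rational(257384, 29393), Rational(1, 196835)) = Rational(257384, 5785571155)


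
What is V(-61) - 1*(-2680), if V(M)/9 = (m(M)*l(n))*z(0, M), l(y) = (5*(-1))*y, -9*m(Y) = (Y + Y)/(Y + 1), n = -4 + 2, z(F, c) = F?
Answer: 2680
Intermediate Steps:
n = -2
m(Y) = -2*Y/(9*(1 + Y)) (m(Y) = -(Y + Y)/(9*(Y + 1)) = -2*Y/(9*(1 + Y)))
l(y) = -5*y
V(M) = 0 (V(M) = 9*(((-2*M/(9 + 9*M))*(-5*(-2)))*0) = 9*((-2*M/(9 + 9*M)*10)*0) = 9*(-20*M/(9 + 9*M)*0) = 9*0 = 0)
V(-61) - 1*(-2680) = 0 - 1*(-2680) = 0 + 2680 = 2680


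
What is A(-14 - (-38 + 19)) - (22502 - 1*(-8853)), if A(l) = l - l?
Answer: -31355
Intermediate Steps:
A(l) = 0
A(-14 - (-38 + 19)) - (22502 - 1*(-8853)) = 0 - (22502 - 1*(-8853)) = 0 - (22502 + 8853) = 0 - 1*31355 = 0 - 31355 = -31355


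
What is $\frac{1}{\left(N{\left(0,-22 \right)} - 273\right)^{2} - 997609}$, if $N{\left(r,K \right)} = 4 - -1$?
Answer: $- \frac{1}{925785} \approx -1.0802 \cdot 10^{-6}$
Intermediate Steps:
$N{\left(r,K \right)} = 5$ ($N{\left(r,K \right)} = 4 + 1 = 5$)
$\frac{1}{\left(N{\left(0,-22 \right)} - 273\right)^{2} - 997609} = \frac{1}{\left(5 - 273\right)^{2} - 997609} = \frac{1}{\left(-268\right)^{2} - 997609} = \frac{1}{71824 - 997609} = \frac{1}{-925785} = - \frac{1}{925785}$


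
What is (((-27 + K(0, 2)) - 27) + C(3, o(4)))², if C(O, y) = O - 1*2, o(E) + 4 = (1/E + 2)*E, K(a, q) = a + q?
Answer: 2601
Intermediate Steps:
o(E) = -4 + E*(2 + 1/E) (o(E) = -4 + (1/E + 2)*E = -4 + (2 + 1/E)*E = -4 + E*(2 + 1/E))
C(O, y) = -2 + O (C(O, y) = O - 2 = -2 + O)
(((-27 + K(0, 2)) - 27) + C(3, o(4)))² = (((-27 + (0 + 2)) - 27) + (-2 + 3))² = (((-27 + 2) - 27) + 1)² = ((-25 - 27) + 1)² = (-52 + 1)² = (-51)² = 2601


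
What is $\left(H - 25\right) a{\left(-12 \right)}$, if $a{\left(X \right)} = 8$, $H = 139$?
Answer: $912$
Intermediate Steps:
$\left(H - 25\right) a{\left(-12 \right)} = \left(139 - 25\right) 8 = 114 \cdot 8 = 912$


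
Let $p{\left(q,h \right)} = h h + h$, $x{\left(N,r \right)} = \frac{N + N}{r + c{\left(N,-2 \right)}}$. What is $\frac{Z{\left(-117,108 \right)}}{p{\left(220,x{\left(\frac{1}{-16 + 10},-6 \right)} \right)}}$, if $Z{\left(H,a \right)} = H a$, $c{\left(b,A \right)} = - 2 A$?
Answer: $- \frac{454896}{7} \approx -64985.0$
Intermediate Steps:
$x{\left(N,r \right)} = \frac{2 N}{4 + r}$ ($x{\left(N,r \right)} = \frac{N + N}{r - -4} = \frac{2 N}{r + 4} = \frac{2 N}{4 + r}$)
$p{\left(q,h \right)} = h + h^{2}$ ($p{\left(q,h \right)} = h^{2} + h = h + h^{2}$)
$\frac{Z{\left(-117,108 \right)}}{p{\left(220,x{\left(\frac{1}{-16 + 10},-6 \right)} \right)}} = \frac{\left(-117\right) 108}{\frac{2}{\left(-16 + 10\right) \left(4 - 6\right)} \left(1 + \frac{2}{\left(-16 + 10\right) \left(4 - 6\right)}\right)} = - \frac{12636}{\frac{2}{\left(-6\right) \left(-2\right)} \left(1 + \frac{2}{\left(-6\right) \left(-2\right)}\right)} = - \frac{12636}{2 \left(- \frac{1}{6}\right) \left(- \frac{1}{2}\right) \left(1 + 2 \left(- \frac{1}{6}\right) \left(- \frac{1}{2}\right)\right)} = - \frac{12636}{\frac{1}{6} \left(1 + \frac{1}{6}\right)} = - \frac{12636}{\frac{1}{6} \cdot \frac{7}{6}} = - \frac{12636}{\frac{7}{36}} = \left(-12636\right) \frac{36}{7} = - \frac{454896}{7}$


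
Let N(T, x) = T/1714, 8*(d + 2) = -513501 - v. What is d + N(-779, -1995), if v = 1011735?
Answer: -163393010/857 ≈ -1.9066e+5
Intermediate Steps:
d = -381313/2 (d = -2 + (-513501 - 1*1011735)/8 = -2 + (-513501 - 1011735)/8 = -2 + (⅛)*(-1525236) = -2 - 381309/2 = -381313/2 ≈ -1.9066e+5)
N(T, x) = T/1714 (N(T, x) = T*(1/1714) = T/1714)
d + N(-779, -1995) = -381313/2 + (1/1714)*(-779) = -381313/2 - 779/1714 = -163393010/857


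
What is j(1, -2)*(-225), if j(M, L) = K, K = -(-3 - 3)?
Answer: -1350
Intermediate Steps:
K = 6 (K = -1*(-6) = 6)
j(M, L) = 6
j(1, -2)*(-225) = 6*(-225) = -1350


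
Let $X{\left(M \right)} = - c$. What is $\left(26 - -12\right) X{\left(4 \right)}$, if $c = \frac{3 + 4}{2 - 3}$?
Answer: $266$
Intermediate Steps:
$c = -7$ ($c = \frac{7}{-1} = 7 \left(-1\right) = -7$)
$X{\left(M \right)} = 7$ ($X{\left(M \right)} = \left(-1\right) \left(-7\right) = 7$)
$\left(26 - -12\right) X{\left(4 \right)} = \left(26 - -12\right) 7 = \left(26 + 12\right) 7 = 38 \cdot 7 = 266$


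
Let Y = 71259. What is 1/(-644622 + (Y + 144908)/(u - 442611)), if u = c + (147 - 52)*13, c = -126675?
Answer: -568051/366178387889 ≈ -1.5513e-6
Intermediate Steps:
u = -125440 (u = -126675 + (147 - 52)*13 = -126675 + 95*13 = -126675 + 1235 = -125440)
1/(-644622 + (Y + 144908)/(u - 442611)) = 1/(-644622 + (71259 + 144908)/(-125440 - 442611)) = 1/(-644622 + 216167/(-568051)) = 1/(-644622 + 216167*(-1/568051)) = 1/(-644622 - 216167/568051) = 1/(-366178387889/568051) = -568051/366178387889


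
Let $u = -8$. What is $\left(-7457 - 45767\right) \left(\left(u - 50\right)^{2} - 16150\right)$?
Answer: $680522064$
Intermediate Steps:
$\left(-7457 - 45767\right) \left(\left(u - 50\right)^{2} - 16150\right) = \left(-7457 - 45767\right) \left(\left(-8 - 50\right)^{2} - 16150\right) = - 53224 \left(\left(-58\right)^{2} - 16150\right) = - 53224 \left(3364 - 16150\right) = \left(-53224\right) \left(-12786\right) = 680522064$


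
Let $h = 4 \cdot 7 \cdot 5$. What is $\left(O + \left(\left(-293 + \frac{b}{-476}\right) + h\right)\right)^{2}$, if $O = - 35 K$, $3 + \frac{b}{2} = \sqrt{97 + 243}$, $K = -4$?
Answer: $\frac{9554621}{56644} + \frac{3091 \sqrt{85}}{14161} \approx 170.69$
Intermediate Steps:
$b = -6 + 4 \sqrt{85}$ ($b = -6 + 2 \sqrt{97 + 243} = -6 + 2 \sqrt{340} = -6 + 2 \cdot 2 \sqrt{85} = -6 + 4 \sqrt{85} \approx 30.878$)
$h = 140$ ($h = 28 \cdot 5 = 140$)
$O = 140$ ($O = \left(-35\right) \left(-4\right) = 140$)
$\left(O + \left(\left(-293 + \frac{b}{-476}\right) + h\right)\right)^{2} = \left(140 + \left(\left(-293 + \frac{-6 + 4 \sqrt{85}}{-476}\right) + 140\right)\right)^{2} = \left(140 + \left(\left(-293 + \left(-6 + 4 \sqrt{85}\right) \left(- \frac{1}{476}\right)\right) + 140\right)\right)^{2} = \left(140 + \left(\left(-293 + \left(\frac{3}{238} - \frac{\sqrt{85}}{119}\right)\right) + 140\right)\right)^{2} = \left(140 + \left(\left(- \frac{69731}{238} - \frac{\sqrt{85}}{119}\right) + 140\right)\right)^{2} = \left(140 - \left(\frac{36411}{238} + \frac{\sqrt{85}}{119}\right)\right)^{2} = \left(- \frac{3091}{238} - \frac{\sqrt{85}}{119}\right)^{2}$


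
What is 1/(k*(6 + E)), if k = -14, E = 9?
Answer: -1/210 ≈ -0.0047619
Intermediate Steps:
1/(k*(6 + E)) = 1/(-14*(6 + 9)) = 1/(-14*15) = 1/(-210) = -1/210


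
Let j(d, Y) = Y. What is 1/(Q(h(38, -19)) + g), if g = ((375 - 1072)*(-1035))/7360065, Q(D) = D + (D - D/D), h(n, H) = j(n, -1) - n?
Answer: -9621/759116 ≈ -0.012674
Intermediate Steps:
h(n, H) = -1 - n
Q(D) = -1 + 2*D (Q(D) = D + (D - 1*1) = D + (D - 1) = D + (-1 + D) = -1 + 2*D)
g = 943/9621 (g = -697*(-1035)*(1/7360065) = 721395*(1/7360065) = 943/9621 ≈ 0.098015)
1/(Q(h(38, -19)) + g) = 1/((-1 + 2*(-1 - 1*38)) + 943/9621) = 1/((-1 + 2*(-1 - 38)) + 943/9621) = 1/((-1 + 2*(-39)) + 943/9621) = 1/((-1 - 78) + 943/9621) = 1/(-79 + 943/9621) = 1/(-759116/9621) = -9621/759116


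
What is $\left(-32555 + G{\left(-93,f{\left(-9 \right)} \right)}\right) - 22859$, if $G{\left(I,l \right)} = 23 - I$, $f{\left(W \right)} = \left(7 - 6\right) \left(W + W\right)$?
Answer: $-55298$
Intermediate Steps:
$f{\left(W \right)} = 2 W$ ($f{\left(W \right)} = 1 \cdot 2 W = 2 W$)
$\left(-32555 + G{\left(-93,f{\left(-9 \right)} \right)}\right) - 22859 = \left(-32555 + \left(23 - -93\right)\right) - 22859 = \left(-32555 + \left(23 + 93\right)\right) - 22859 = \left(-32555 + 116\right) - 22859 = -32439 - 22859 = -55298$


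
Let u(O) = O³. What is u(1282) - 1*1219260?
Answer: 2105778508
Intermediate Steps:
u(1282) - 1*1219260 = 1282³ - 1*1219260 = 2106997768 - 1219260 = 2105778508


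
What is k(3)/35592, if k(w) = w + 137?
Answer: 35/8898 ≈ 0.0039335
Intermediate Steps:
k(w) = 137 + w
k(3)/35592 = (137 + 3)/35592 = 140*(1/35592) = 35/8898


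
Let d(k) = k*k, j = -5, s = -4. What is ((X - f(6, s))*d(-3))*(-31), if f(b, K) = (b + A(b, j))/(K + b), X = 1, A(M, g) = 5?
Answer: 2511/2 ≈ 1255.5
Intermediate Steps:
d(k) = k**2
f(b, K) = (5 + b)/(K + b) (f(b, K) = (b + 5)/(K + b) = (5 + b)/(K + b))
((X - f(6, s))*d(-3))*(-31) = ((1 - (5 + 6)/(-4 + 6))*(-3)**2)*(-31) = ((1 - 11/2)*9)*(-31) = -9/2*9*(-31) = -81/2*(-31) = 2511/2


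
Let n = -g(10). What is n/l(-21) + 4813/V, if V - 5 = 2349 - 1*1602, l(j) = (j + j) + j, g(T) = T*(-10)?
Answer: 228019/47376 ≈ 4.8130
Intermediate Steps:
g(T) = -10*T
l(j) = 3*j (l(j) = 2*j + j = 3*j)
V = 752 (V = 5 + (2349 - 1*1602) = 5 + (2349 - 1602) = 5 + 747 = 752)
n = 100 (n = -(-10)*10 = -1*(-100) = 100)
n/l(-21) + 4813/V = 100/((3*(-21))) + 4813/752 = 100/(-63) + 4813*(1/752) = 100*(-1/63) + 4813/752 = -100/63 + 4813/752 = 228019/47376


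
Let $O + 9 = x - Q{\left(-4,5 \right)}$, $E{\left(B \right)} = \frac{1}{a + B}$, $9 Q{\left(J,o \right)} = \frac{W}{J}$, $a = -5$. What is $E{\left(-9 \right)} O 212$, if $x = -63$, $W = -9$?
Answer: $\frac{15317}{14} \approx 1094.1$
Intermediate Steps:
$Q{\left(J,o \right)} = - \frac{1}{J}$ ($Q{\left(J,o \right)} = \frac{\left(-9\right) \frac{1}{J}}{9} = - \frac{1}{J}$)
$E{\left(B \right)} = \frac{1}{-5 + B}$
$O = - \frac{289}{4}$ ($O = -9 - \left(63 - \frac{1}{-4}\right) = -9 - \left(63 - - \frac{1}{4}\right) = -9 - \frac{253}{4} = - \frac{289}{4} \approx -72.25$)
$E{\left(-9 \right)} O 212 = \frac{1}{-5 - 9} \left(- \frac{289}{4}\right) 212 = \frac{1}{-14} \left(- \frac{289}{4}\right) 212 = \left(- \frac{1}{14}\right) \left(- \frac{289}{4}\right) 212 = \frac{289}{56} \cdot 212 = \frac{15317}{14}$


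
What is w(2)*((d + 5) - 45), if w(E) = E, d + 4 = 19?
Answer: -50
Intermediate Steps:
d = 15 (d = -4 + 19 = 15)
w(2)*((d + 5) - 45) = 2*((15 + 5) - 45) = 2*(20 - 45) = 2*(-25) = -50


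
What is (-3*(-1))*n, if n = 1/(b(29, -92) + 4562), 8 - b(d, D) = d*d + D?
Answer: 3/3821 ≈ 0.00078513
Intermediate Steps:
b(d, D) = 8 - D - d² (b(d, D) = 8 - (d*d + D) = 8 - (d² + D) = 8 - (D + d²) = 8 + (-D - d²) = 8 - D - d²)
n = 1/3821 (n = 1/((8 - 1*(-92) - 1*29²) + 4562) = 1/((8 + 92 - 1*841) + 4562) = 1/((8 + 92 - 841) + 4562) = 1/(-741 + 4562) = 1/3821 ≈ 0.00026171)
(-3*(-1))*n = -3*(-1)*(1/3821) = 3*(1/3821) = 3/3821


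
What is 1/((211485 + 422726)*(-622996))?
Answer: -1/395110916156 ≈ -2.5309e-12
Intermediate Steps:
1/((211485 + 422726)*(-622996)) = -1/622996/634211 = (1/634211)*(-1/622996) = -1/395110916156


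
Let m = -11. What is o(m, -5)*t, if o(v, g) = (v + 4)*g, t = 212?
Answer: 7420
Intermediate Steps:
o(v, g) = g*(4 + v) (o(v, g) = (4 + v)*g = g*(4 + v))
o(m, -5)*t = -5*(4 - 11)*212 = -5*(-7)*212 = 35*212 = 7420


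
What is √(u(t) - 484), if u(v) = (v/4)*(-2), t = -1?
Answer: I*√1934/2 ≈ 21.989*I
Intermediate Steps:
u(v) = -v/2 (u(v) = (v*(¼))*(-2) = (v/4)*(-2) = -v/2)
√(u(t) - 484) = √(-½*(-1) - 484) = √(½ - 484) = √(-967/2) = I*√1934/2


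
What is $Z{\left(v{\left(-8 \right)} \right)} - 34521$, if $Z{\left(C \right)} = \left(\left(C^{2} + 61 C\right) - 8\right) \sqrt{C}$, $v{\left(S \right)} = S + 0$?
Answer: $-34521 - 864 i \sqrt{2} \approx -34521.0 - 1221.9 i$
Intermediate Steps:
$v{\left(S \right)} = S$
$Z{\left(C \right)} = \sqrt{C} \left(-8 + C^{2} + 61 C\right)$ ($Z{\left(C \right)} = \left(-8 + C^{2} + 61 C\right) \sqrt{C} = \sqrt{C} \left(-8 + C^{2} + 61 C\right)$)
$Z{\left(v{\left(-8 \right)} \right)} - 34521 = \sqrt{-8} \left(-8 + \left(-8\right)^{2} + 61 \left(-8\right)\right) - 34521 = 2 i \sqrt{2} \left(-8 + 64 - 488\right) - 34521 = 2 i \sqrt{2} \left(-432\right) - 34521 = - 864 i \sqrt{2} - 34521 = -34521 - 864 i \sqrt{2}$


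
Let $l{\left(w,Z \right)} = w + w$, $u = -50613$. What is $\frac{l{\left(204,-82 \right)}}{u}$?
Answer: $- \frac{136}{16871} \approx -0.0080612$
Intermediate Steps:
$l{\left(w,Z \right)} = 2 w$
$\frac{l{\left(204,-82 \right)}}{u} = \frac{2 \cdot 204}{-50613} = 408 \left(- \frac{1}{50613}\right) = - \frac{136}{16871}$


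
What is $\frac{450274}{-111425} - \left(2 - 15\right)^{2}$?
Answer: $- \frac{19281099}{111425} \approx -173.04$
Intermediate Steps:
$\frac{450274}{-111425} - \left(2 - 15\right)^{2} = 450274 \left(- \frac{1}{111425}\right) - \left(-13\right)^{2} = - \frac{450274}{111425} - 169 = - \frac{19281099}{111425}$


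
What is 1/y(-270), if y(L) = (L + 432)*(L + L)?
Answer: -1/87480 ≈ -1.1431e-5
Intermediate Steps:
y(L) = 2*L*(432 + L) (y(L) = (432 + L)*(2*L) = 2*L*(432 + L))
1/y(-270) = 1/(2*(-270)*(432 - 270)) = 1/(2*(-270)*162) = 1/(-87480) = -1/87480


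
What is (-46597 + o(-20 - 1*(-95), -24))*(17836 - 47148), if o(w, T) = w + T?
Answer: 1364356352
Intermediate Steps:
o(w, T) = T + w
(-46597 + o(-20 - 1*(-95), -24))*(17836 - 47148) = (-46597 + (-24 + (-20 - 1*(-95))))*(17836 - 47148) = (-46597 + (-24 + (-20 + 95)))*(-29312) = (-46597 + (-24 + 75))*(-29312) = (-46597 + 51)*(-29312) = -46546*(-29312) = 1364356352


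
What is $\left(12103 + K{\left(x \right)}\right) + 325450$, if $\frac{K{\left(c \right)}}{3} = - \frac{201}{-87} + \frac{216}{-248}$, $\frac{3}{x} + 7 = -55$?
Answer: $\frac{303464029}{899} \approx 3.3756 \cdot 10^{5}$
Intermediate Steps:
$x = - \frac{3}{62}$ ($x = \frac{3}{-7 - 55} = \frac{3}{-62} = 3 \left(- \frac{1}{62}\right) = - \frac{3}{62} \approx -0.048387$)
$K{\left(c \right)} = \frac{3882}{899}$ ($K{\left(c \right)} = 3 \left(- \frac{201}{-87} + \frac{216}{-248}\right) = 3 \left(\left(-201\right) \left(- \frac{1}{87}\right) + 216 \left(- \frac{1}{248}\right)\right) = 3 \left(\frac{67}{29} - \frac{27}{31}\right) = 3 \cdot \frac{1294}{899} = \frac{3882}{899}$)
$\left(12103 + K{\left(x \right)}\right) + 325450 = \left(12103 + \frac{3882}{899}\right) + 325450 = \frac{10884479}{899} + 325450 = \frac{303464029}{899}$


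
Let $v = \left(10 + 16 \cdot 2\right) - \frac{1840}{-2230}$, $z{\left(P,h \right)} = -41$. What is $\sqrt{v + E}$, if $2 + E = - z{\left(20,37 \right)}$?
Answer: $\frac{\sqrt{4069081}}{223} \approx 9.0457$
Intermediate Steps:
$E = 39$ ($E = -2 - -41 = -2 + 41 = 39$)
$v = \frac{9550}{223}$ ($v = \left(10 + 32\right) - - \frac{184}{223} = 42 + \frac{184}{223} = \frac{9550}{223} \approx 42.825$)
$\sqrt{v + E} = \sqrt{\frac{9550}{223} + 39} = \sqrt{\frac{18247}{223}} = \frac{\sqrt{4069081}}{223}$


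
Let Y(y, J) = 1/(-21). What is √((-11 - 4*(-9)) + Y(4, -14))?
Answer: 2*√2751/21 ≈ 4.9952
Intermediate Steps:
Y(y, J) = -1/21
√((-11 - 4*(-9)) + Y(4, -14)) = √((-11 - 4*(-9)) - 1/21) = √((-11 + 36) - 1/21) = √(25 - 1/21) = √(524/21) = 2*√2751/21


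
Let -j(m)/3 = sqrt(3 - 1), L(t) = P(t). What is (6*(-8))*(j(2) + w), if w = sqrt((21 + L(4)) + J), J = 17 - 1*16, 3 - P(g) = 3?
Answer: -48*sqrt(22) + 144*sqrt(2) ≈ -21.493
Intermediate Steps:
P(g) = 0 (P(g) = 3 - 1*3 = 3 - 3 = 0)
L(t) = 0
J = 1 (J = 17 - 16 = 1)
j(m) = -3*sqrt(2) (j(m) = -3*sqrt(3 - 1) = -3*sqrt(2))
w = sqrt(22) (w = sqrt((21 + 0) + 1) = sqrt(21 + 1) = sqrt(22) ≈ 4.6904)
(6*(-8))*(j(2) + w) = (6*(-8))*(-3*sqrt(2) + sqrt(22)) = -48*(sqrt(22) - 3*sqrt(2)) = -48*sqrt(22) + 144*sqrt(2)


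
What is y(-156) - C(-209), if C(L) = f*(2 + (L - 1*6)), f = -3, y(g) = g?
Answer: -795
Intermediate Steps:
C(L) = 12 - 3*L (C(L) = -3*(2 + (L - 1*6)) = -3*(2 + (L - 6)) = -3*(2 + (-6 + L)) = -3*(-4 + L) = 12 - 3*L)
y(-156) - C(-209) = -156 - (12 - 3*(-209)) = -156 - (12 + 627) = -156 - 1*639 = -156 - 639 = -795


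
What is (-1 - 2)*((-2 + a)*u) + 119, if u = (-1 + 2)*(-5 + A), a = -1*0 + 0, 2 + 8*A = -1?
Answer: 347/4 ≈ 86.750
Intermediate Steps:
A = -3/8 (A = -¼ + (⅛)*(-1) = -¼ - ⅛ = -3/8 ≈ -0.37500)
a = 0 (a = 0 + 0 = 0)
u = -43/8 (u = (-1 + 2)*(-5 - 3/8) = 1*(-43/8) = -43/8 ≈ -5.3750)
(-1 - 2)*((-2 + a)*u) + 119 = (-1 - 2)*((-2 + 0)*(-43/8)) + 119 = -(-6)*(-43)/8 + 119 = -3*43/4 + 119 = -129/4 + 119 = 347/4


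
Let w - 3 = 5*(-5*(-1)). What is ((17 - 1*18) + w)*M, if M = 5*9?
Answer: 1215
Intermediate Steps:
w = 28 (w = 3 + 5*(-5*(-1)) = 3 + 5*5 = 3 + 25 = 28)
M = 45
((17 - 1*18) + w)*M = ((17 - 1*18) + 28)*45 = ((17 - 18) + 28)*45 = (-1 + 28)*45 = 27*45 = 1215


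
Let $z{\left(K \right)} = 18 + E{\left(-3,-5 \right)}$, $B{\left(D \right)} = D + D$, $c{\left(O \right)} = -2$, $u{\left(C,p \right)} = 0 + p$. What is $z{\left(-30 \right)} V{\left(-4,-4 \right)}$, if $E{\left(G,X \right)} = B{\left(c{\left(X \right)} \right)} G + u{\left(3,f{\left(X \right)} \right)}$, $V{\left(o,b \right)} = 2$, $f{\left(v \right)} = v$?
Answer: $50$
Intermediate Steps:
$u{\left(C,p \right)} = p$
$B{\left(D \right)} = 2 D$
$E{\left(G,X \right)} = X - 4 G$ ($E{\left(G,X \right)} = 2 \left(-2\right) G + X = - 4 G + X = X - 4 G$)
$z{\left(K \right)} = 25$ ($z{\left(K \right)} = 18 - -7 = 18 + \left(-5 + 12\right) = 18 + 7 = 25$)
$z{\left(-30 \right)} V{\left(-4,-4 \right)} = 25 \cdot 2 = 50$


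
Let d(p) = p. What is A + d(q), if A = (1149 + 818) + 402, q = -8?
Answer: 2361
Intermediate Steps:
A = 2369 (A = 1967 + 402 = 2369)
A + d(q) = 2369 - 8 = 2361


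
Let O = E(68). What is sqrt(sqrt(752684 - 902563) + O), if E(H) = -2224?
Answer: sqrt(-2224 + I*sqrt(149879)) ≈ 4.0893 + 47.336*I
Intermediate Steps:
O = -2224
sqrt(sqrt(752684 - 902563) + O) = sqrt(sqrt(752684 - 902563) - 2224) = sqrt(sqrt(-149879) - 2224) = sqrt(I*sqrt(149879) - 2224) = sqrt(-2224 + I*sqrt(149879))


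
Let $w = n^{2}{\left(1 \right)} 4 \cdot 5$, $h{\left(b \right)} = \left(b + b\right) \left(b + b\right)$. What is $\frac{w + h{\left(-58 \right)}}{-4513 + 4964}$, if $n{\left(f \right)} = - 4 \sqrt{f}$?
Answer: $\frac{336}{11} \approx 30.545$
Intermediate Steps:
$h{\left(b \right)} = 4 b^{2}$ ($h{\left(b \right)} = 2 b 2 b = 4 b^{2}$)
$w = 320$ ($w = \left(- 4 \sqrt{1}\right)^{2} \cdot 4 \cdot 5 = \left(\left(-4\right) 1\right)^{2} \cdot 4 \cdot 5 = \left(-4\right)^{2} \cdot 4 \cdot 5 = 16 \cdot 4 \cdot 5 = 64 \cdot 5 = 320$)
$\frac{w + h{\left(-58 \right)}}{-4513 + 4964} = \frac{320 + 4 \left(-58\right)^{2}}{-4513 + 4964} = \frac{320 + 4 \cdot 3364}{451} = \left(320 + 13456\right) \frac{1}{451} = 13776 \cdot \frac{1}{451} = \frac{336}{11}$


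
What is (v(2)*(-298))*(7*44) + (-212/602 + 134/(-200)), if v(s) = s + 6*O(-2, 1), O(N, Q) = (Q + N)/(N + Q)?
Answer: -22101617967/30100 ≈ -7.3427e+5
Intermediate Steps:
O(N, Q) = 1 (O(N, Q) = (N + Q)/(N + Q) = 1)
v(s) = 6 + s (v(s) = s + 6*1 = s + 6 = 6 + s)
(v(2)*(-298))*(7*44) + (-212/602 + 134/(-200)) = ((6 + 2)*(-298))*(7*44) + (-212/602 + 134/(-200)) = (8*(-298))*308 + (-212*1/602 + 134*(-1/200)) = -2384*308 + (-106/301 - 67/100) = -734272 - 30767/30100 = -22101617967/30100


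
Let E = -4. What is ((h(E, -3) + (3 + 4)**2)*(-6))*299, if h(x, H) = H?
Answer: -82524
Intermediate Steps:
((h(E, -3) + (3 + 4)**2)*(-6))*299 = ((-3 + (3 + 4)**2)*(-6))*299 = ((-3 + 7**2)*(-6))*299 = ((-3 + 49)*(-6))*299 = (46*(-6))*299 = -276*299 = -82524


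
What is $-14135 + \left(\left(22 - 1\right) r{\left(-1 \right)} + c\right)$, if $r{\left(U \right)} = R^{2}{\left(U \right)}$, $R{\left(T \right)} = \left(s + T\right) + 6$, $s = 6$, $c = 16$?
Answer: $-11578$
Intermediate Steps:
$R{\left(T \right)} = 12 + T$ ($R{\left(T \right)} = \left(6 + T\right) + 6 = 12 + T$)
$r{\left(U \right)} = \left(12 + U\right)^{2}$
$-14135 + \left(\left(22 - 1\right) r{\left(-1 \right)} + c\right) = -14135 + \left(\left(22 - 1\right) \left(12 - 1\right)^{2} + 16\right) = -14135 + \left(\left(22 - 1\right) 11^{2} + 16\right) = -14135 + \left(21 \cdot 121 + 16\right) = -14135 + \left(2541 + 16\right) = -14135 + 2557 = -11578$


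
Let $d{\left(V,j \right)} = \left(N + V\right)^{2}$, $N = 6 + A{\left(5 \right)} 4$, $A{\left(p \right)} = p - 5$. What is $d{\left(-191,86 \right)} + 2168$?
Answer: $36393$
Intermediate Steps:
$A{\left(p \right)} = -5 + p$
$N = 6$ ($N = 6 + \left(-5 + 5\right) 4 = 6 + 0 \cdot 4 = 6 + 0 = 6$)
$d{\left(V,j \right)} = \left(6 + V\right)^{2}$
$d{\left(-191,86 \right)} + 2168 = \left(6 - 191\right)^{2} + 2168 = \left(-185\right)^{2} + 2168 = 34225 + 2168 = 36393$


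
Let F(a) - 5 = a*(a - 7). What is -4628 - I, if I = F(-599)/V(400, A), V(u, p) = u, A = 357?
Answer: -2214199/400 ≈ -5535.5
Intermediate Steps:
F(a) = 5 + a*(-7 + a) (F(a) = 5 + a*(a - 7) = 5 + a*(-7 + a))
I = 362999/400 (I = (5 + (-599)² - 7*(-599))/400 = (5 + 358801 + 4193)*(1/400) = 362999*(1/400) = 362999/400 ≈ 907.50)
-4628 - I = -4628 - 1*362999/400 = -4628 - 362999/400 = -2214199/400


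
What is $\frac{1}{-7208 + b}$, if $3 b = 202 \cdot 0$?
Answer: $- \frac{1}{7208} \approx -0.00013873$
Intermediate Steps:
$b = 0$ ($b = \frac{202 \cdot 0}{3} = \frac{1}{3} \cdot 0 = 0$)
$\frac{1}{-7208 + b} = \frac{1}{-7208 + 0} = \frac{1}{-7208} = - \frac{1}{7208}$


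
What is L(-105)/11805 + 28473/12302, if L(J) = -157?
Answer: 334192351/145225110 ≈ 2.3012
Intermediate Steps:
L(-105)/11805 + 28473/12302 = -157/11805 + 28473/12302 = 334192351/145225110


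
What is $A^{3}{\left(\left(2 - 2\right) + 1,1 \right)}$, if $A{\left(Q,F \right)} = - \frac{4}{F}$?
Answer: $-64$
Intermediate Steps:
$A^{3}{\left(\left(2 - 2\right) + 1,1 \right)} = \left(- \frac{4}{1}\right)^{3} = \left(\left(-4\right) 1\right)^{3} = \left(-4\right)^{3} = -64$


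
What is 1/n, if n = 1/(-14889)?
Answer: -14889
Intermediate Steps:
n = -1/14889 ≈ -6.7164e-5
1/n = 1/(-1/14889) = -14889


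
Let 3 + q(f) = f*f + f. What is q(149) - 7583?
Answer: 14764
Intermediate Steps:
q(f) = -3 + f + f² (q(f) = -3 + (f*f + f) = -3 + (f² + f) = -3 + (f + f²) = -3 + f + f²)
q(149) - 7583 = (-3 + 149 + 149²) - 7583 = (-3 + 149 + 22201) - 7583 = 22347 - 7583 = 14764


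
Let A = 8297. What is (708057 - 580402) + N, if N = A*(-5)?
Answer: 86170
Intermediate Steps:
N = -41485 (N = 8297*(-5) = -41485)
(708057 - 580402) + N = (708057 - 580402) - 41485 = 127655 - 41485 = 86170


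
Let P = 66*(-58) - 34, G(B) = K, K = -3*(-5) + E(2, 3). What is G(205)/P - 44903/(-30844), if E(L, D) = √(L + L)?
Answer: 86445519/59559764 ≈ 1.4514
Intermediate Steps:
E(L, D) = √2*√L (E(L, D) = √(2*L) = √2*√L)
K = 17 (K = -3*(-5) + √2*√2 = 15 + 2 = 17)
G(B) = 17
P = -3862 (P = -3828 - 34 = -3862)
G(205)/P - 44903/(-30844) = 17/(-3862) - 44903/(-30844) = 17*(-1/3862) - 44903*(-1/30844) = -17/3862 + 44903/30844 = 86445519/59559764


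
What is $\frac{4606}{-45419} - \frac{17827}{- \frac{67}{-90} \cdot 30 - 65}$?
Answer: $\frac{2428463971}{5813632} \approx 417.72$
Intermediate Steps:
$\frac{4606}{-45419} - \frac{17827}{- \frac{67}{-90} \cdot 30 - 65} = 4606 \left(- \frac{1}{45419}\right) - \frac{17827}{\left(-67\right) \left(- \frac{1}{90}\right) 30 - 65} = - \frac{4606}{45419} - \frac{17827}{\frac{67}{90} \cdot 30 - 65} = - \frac{4606}{45419} - \frac{17827}{\frac{67}{3} - 65} = - \frac{4606}{45419} - \frac{17827}{- \frac{128}{3}} = - \frac{4606}{45419} - - \frac{53481}{128} = - \frac{4606}{45419} + \frac{53481}{128} = \frac{2428463971}{5813632}$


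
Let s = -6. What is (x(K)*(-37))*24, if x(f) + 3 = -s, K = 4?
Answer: -2664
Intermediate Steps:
x(f) = 3 (x(f) = -3 - 1*(-6) = -3 + 6 = 3)
(x(K)*(-37))*24 = (3*(-37))*24 = -111*24 = -2664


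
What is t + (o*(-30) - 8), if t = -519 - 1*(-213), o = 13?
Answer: -704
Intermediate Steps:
t = -306 (t = -519 + 213 = -306)
t + (o*(-30) - 8) = -306 + (13*(-30) - 8) = -306 + (-390 - 8) = -306 - 398 = -704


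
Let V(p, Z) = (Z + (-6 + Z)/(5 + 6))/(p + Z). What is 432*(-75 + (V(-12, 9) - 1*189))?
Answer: -1269216/11 ≈ -1.1538e+5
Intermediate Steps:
V(p, Z) = (-6/11 + 12*Z/11)/(Z + p) (V(p, Z) = (Z + (-6 + Z)/11)/(Z + p) = (Z + (-6 + Z)*(1/11))/(Z + p) = (Z + (-6/11 + Z/11))/(Z + p) = (-6/11 + 12*Z/11)/(Z + p))
432*(-75 + (V(-12, 9) - 1*189)) = 432*(-75 + (6*(-1 + 2*9)/(11*(9 - 12)) - 1*189)) = 432*(-75 + ((6/11)*(-1 + 18)/(-3) - 189)) = 432*(-75 + ((6/11)*(-⅓)*17 - 189)) = 432*(-75 + (-34/11 - 189)) = 432*(-75 - 2113/11) = 432*(-2938/11) = -1269216/11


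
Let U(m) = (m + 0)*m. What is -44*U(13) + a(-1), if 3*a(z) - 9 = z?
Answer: -22300/3 ≈ -7433.3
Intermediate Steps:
U(m) = m**2 (U(m) = m*m = m**2)
a(z) = 3 + z/3
-44*U(13) + a(-1) = -44*13**2 + (3 + (1/3)*(-1)) = -44*169 + (3 - 1/3) = -7436 + 8/3 = -22300/3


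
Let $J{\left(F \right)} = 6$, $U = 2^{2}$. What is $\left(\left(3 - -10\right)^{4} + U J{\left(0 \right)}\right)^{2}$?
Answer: $817102225$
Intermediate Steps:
$U = 4$
$\left(\left(3 - -10\right)^{4} + U J{\left(0 \right)}\right)^{2} = \left(\left(3 - -10\right)^{4} + 4 \cdot 6\right)^{2} = \left(\left(3 + 10\right)^{4} + 24\right)^{2} = \left(13^{4} + 24\right)^{2} = \left(28561 + 24\right)^{2} = 28585^{2} = 817102225$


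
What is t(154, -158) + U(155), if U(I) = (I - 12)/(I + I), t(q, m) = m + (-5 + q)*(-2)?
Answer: -141217/310 ≈ -455.54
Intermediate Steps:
t(q, m) = 10 + m - 2*q (t(q, m) = m + (10 - 2*q) = 10 + m - 2*q)
U(I) = (-12 + I)/(2*I) (U(I) = (-12 + I)/((2*I)) = (-12 + I)*(1/(2*I)) = (-12 + I)/(2*I))
t(154, -158) + U(155) = (10 - 158 - 2*154) + (½)*(-12 + 155)/155 = (10 - 158 - 308) + (½)*(1/155)*143 = -456 + 143/310 = -141217/310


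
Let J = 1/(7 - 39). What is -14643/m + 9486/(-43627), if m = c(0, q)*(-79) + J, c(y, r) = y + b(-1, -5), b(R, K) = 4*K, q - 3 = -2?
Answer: -6974055942/735245831 ≈ -9.4853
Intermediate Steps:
q = 1 (q = 3 - 2 = 1)
J = -1/32 (J = 1/(-32) = -1/32 ≈ -0.031250)
c(y, r) = -20 + y (c(y, r) = y + 4*(-5) = y - 20 = -20 + y)
m = 50559/32 (m = (-20 + 0)*(-79) - 1/32 = -20*(-79) - 1/32 = 1580 - 1/32 = 50559/32 ≈ 1580.0)
-14643/m + 9486/(-43627) = -14643/50559/32 + 9486/(-43627) = -14643*32/50559 + 9486*(-1/43627) = -156192/16853 - 9486/43627 = -6974055942/735245831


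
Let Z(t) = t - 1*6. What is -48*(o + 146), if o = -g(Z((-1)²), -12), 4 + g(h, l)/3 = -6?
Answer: -8448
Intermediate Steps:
Z(t) = -6 + t (Z(t) = t - 6 = -6 + t)
g(h, l) = -30 (g(h, l) = -12 + 3*(-6) = -12 - 18 = -30)
o = 30 (o = -1*(-30) = 30)
-48*(o + 146) = -48*(30 + 146) = -48*176 = -8448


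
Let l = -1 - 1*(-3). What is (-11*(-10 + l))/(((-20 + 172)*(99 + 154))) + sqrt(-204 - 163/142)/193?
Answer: 1/437 + I*sqrt(4136602)/27406 ≈ 0.0022883 + 0.074212*I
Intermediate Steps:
l = 2 (l = -1 + 3 = 2)
(-11*(-10 + l))/(((-20 + 172)*(99 + 154))) + sqrt(-204 - 163/142)/193 = (-11*(-10 + 2))/(((-20 + 172)*(99 + 154))) + sqrt(-204 - 163/142)/193 = (-11*(-8))/((152*253)) + sqrt(-204 - 163*1/142)*(1/193) = 88/38456 + sqrt(-204 - 163/142)*(1/193) = 88*(1/38456) + sqrt(-29131/142)*(1/193) = 1/437 + (I*sqrt(4136602)/142)*(1/193) = 1/437 + I*sqrt(4136602)/27406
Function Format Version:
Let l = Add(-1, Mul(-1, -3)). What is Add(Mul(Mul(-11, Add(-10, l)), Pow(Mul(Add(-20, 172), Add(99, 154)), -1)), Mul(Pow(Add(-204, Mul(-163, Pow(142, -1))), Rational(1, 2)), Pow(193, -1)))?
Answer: Add(Rational(1, 437), Mul(Rational(1, 27406), I, Pow(4136602, Rational(1, 2)))) ≈ Add(0.0022883, Mul(0.074212, I))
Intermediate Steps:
l = 2 (l = Add(-1, 3) = 2)
Add(Mul(Mul(-11, Add(-10, l)), Pow(Mul(Add(-20, 172), Add(99, 154)), -1)), Mul(Pow(Add(-204, Mul(-163, Pow(142, -1))), Rational(1, 2)), Pow(193, -1))) = Add(Mul(Mul(-11, Add(-10, 2)), Pow(Mul(Add(-20, 172), Add(99, 154)), -1)), Mul(Pow(Add(-204, Mul(-163, Pow(142, -1))), Rational(1, 2)), Pow(193, -1))) = Add(Mul(Mul(-11, -8), Pow(Mul(152, 253), -1)), Mul(Pow(Add(-204, Mul(-163, Rational(1, 142))), Rational(1, 2)), Rational(1, 193))) = Add(Mul(88, Pow(38456, -1)), Mul(Pow(Add(-204, Rational(-163, 142)), Rational(1, 2)), Rational(1, 193))) = Add(Mul(88, Rational(1, 38456)), Mul(Pow(Rational(-29131, 142), Rational(1, 2)), Rational(1, 193))) = Add(Rational(1, 437), Mul(Mul(Rational(1, 142), I, Pow(4136602, Rational(1, 2))), Rational(1, 193))) = Add(Rational(1, 437), Mul(Rational(1, 27406), I, Pow(4136602, Rational(1, 2))))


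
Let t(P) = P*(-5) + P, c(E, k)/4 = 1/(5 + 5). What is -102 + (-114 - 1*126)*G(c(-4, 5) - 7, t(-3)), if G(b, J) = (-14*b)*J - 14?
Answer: -262854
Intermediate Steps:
c(E, k) = ⅖ (c(E, k) = 4/(5 + 5) = 4/10 = 4*(⅒) = ⅖)
t(P) = -4*P (t(P) = -5*P + P = -4*P)
G(b, J) = -14 - 14*J*b (G(b, J) = -14*J*b - 14 = -14 - 14*J*b)
-102 + (-114 - 1*126)*G(c(-4, 5) - 7, t(-3)) = -102 + (-114 - 1*126)*(-14 - 14*(-4*(-3))*(⅖ - 7)) = -102 + (-114 - 126)*(-14 - 14*12*(-33/5)) = -102 - 240*(-14 + 5544/5) = -102 - 240*5474/5 = -102 - 262752 = -262854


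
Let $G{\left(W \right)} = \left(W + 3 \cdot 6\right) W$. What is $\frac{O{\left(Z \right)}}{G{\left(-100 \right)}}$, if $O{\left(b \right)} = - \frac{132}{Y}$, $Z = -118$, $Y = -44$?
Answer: $\frac{3}{8200} \approx 0.00036585$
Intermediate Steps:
$G{\left(W \right)} = W \left(18 + W\right)$ ($G{\left(W \right)} = \left(W + 18\right) W = \left(18 + W\right) W = W \left(18 + W\right)$)
$O{\left(b \right)} = 3$ ($O{\left(b \right)} = - \frac{132}{-44} = \left(-132\right) \left(- \frac{1}{44}\right) = 3$)
$\frac{O{\left(Z \right)}}{G{\left(-100 \right)}} = \frac{3}{\left(-100\right) \left(18 - 100\right)} = \frac{3}{\left(-100\right) \left(-82\right)} = \frac{3}{8200}$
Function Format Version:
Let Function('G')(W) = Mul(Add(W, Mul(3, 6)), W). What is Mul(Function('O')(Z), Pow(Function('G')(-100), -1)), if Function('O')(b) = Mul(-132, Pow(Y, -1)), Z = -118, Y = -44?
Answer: Rational(3, 8200) ≈ 0.00036585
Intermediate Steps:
Function('G')(W) = Mul(W, Add(18, W)) (Function('G')(W) = Mul(Add(W, 18), W) = Mul(Add(18, W), W) = Mul(W, Add(18, W)))
Function('O')(b) = 3 (Function('O')(b) = Mul(-132, Pow(-44, -1)) = Mul(-132, Rational(-1, 44)) = 3)
Mul(Function('O')(Z), Pow(Function('G')(-100), -1)) = Mul(3, Pow(Mul(-100, Add(18, -100)), -1)) = Mul(3, Pow(Mul(-100, -82), -1)) = Mul(3, Pow(8200, -1)) = Mul(3, Rational(1, 8200)) = Rational(3, 8200)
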